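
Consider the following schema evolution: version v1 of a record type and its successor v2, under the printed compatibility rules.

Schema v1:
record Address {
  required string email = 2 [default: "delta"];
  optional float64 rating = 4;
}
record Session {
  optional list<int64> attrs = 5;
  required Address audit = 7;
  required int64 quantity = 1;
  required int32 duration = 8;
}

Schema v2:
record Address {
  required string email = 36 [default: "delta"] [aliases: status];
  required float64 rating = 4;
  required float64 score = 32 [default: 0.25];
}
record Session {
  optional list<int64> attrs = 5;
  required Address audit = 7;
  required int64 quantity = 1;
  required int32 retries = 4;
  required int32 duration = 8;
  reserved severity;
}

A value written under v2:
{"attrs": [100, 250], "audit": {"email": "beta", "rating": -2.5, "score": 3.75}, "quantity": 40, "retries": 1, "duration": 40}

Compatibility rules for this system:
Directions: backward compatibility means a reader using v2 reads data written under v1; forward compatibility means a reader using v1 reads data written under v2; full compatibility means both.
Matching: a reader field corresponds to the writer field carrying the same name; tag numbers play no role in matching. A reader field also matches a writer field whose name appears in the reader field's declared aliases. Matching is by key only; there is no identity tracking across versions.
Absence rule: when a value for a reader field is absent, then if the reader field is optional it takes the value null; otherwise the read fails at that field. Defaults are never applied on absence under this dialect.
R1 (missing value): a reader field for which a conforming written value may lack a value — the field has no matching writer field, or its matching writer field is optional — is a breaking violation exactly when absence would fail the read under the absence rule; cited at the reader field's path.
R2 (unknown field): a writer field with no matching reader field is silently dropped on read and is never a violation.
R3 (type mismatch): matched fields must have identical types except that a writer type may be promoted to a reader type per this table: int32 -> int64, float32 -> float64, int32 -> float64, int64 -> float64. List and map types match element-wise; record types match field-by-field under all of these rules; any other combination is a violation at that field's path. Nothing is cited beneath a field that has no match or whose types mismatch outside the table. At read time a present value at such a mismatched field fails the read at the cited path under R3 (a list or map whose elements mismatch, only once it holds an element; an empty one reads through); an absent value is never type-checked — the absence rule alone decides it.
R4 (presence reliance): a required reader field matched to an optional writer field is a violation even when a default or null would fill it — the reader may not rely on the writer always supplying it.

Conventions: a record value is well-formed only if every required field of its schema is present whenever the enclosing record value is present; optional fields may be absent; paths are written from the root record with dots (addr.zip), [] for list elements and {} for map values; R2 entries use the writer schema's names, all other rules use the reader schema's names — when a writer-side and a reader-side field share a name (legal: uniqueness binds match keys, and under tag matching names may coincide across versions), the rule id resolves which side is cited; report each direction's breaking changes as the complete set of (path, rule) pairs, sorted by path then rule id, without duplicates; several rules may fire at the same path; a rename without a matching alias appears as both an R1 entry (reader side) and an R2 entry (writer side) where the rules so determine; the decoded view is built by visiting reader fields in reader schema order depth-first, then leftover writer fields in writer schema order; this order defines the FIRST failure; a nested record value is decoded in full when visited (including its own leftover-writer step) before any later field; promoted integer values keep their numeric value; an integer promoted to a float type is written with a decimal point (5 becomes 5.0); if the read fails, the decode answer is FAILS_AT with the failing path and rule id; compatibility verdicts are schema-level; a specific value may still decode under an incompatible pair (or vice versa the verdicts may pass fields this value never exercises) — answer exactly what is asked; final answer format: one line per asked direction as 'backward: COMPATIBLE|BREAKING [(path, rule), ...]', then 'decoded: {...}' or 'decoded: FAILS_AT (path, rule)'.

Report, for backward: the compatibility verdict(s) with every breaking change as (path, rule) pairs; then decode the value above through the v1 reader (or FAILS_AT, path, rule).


each type pair in Session: writer, then reader
backward on Session — v2 reading data written by v1:
  list<int64> -> list<int64>, writer optional: attrs aligns to attrs
  Address -> Address, writer required: audit aligns to audit
  int64 -> int64, writer required: quantity aligns to quantity
  retries: no writer-side match
  int32 -> int32, writer required: duration aligns to duration
  string -> string, writer required: audit.email aligns to audit.email
  float64 -> float64, writer optional: audit.rating aligns to audit.rating
  audit.score: no writer-side match
  breaking: (audit.rating, R1)
  breaking: (audit.rating, R4)
  breaking: (audit.score, R1)
  breaking: (retries, R1)
  backward on Session therefore BREAKING (4)
decode walk for Session under reader schema v1:
  attrs := [100, 250]
  audit.email := "beta"
  audit.rating := -2.5
  writer audit.score: no reader field; dropped
  quantity := 40
  duration := 40
  writer retries: no reader field; dropped
  => decoded: {"attrs": [100, 250], "audit": {"email": "beta", "rating": -2.5}, "quantity": 40, "duration": 40}
the rest of the Session diff is inert for this question:
  field email in record Address: tag 2 changed to 36 -> no rule fires on it in Session's dialect; the asked verdict holds

backward: BREAKING [(audit.rating, R1), (audit.rating, R4), (audit.score, R1), (retries, R1)]; decoded: {"attrs": [100, 250], "audit": {"email": "beta", "rating": -2.5}, "quantity": 40, "duration": 40}


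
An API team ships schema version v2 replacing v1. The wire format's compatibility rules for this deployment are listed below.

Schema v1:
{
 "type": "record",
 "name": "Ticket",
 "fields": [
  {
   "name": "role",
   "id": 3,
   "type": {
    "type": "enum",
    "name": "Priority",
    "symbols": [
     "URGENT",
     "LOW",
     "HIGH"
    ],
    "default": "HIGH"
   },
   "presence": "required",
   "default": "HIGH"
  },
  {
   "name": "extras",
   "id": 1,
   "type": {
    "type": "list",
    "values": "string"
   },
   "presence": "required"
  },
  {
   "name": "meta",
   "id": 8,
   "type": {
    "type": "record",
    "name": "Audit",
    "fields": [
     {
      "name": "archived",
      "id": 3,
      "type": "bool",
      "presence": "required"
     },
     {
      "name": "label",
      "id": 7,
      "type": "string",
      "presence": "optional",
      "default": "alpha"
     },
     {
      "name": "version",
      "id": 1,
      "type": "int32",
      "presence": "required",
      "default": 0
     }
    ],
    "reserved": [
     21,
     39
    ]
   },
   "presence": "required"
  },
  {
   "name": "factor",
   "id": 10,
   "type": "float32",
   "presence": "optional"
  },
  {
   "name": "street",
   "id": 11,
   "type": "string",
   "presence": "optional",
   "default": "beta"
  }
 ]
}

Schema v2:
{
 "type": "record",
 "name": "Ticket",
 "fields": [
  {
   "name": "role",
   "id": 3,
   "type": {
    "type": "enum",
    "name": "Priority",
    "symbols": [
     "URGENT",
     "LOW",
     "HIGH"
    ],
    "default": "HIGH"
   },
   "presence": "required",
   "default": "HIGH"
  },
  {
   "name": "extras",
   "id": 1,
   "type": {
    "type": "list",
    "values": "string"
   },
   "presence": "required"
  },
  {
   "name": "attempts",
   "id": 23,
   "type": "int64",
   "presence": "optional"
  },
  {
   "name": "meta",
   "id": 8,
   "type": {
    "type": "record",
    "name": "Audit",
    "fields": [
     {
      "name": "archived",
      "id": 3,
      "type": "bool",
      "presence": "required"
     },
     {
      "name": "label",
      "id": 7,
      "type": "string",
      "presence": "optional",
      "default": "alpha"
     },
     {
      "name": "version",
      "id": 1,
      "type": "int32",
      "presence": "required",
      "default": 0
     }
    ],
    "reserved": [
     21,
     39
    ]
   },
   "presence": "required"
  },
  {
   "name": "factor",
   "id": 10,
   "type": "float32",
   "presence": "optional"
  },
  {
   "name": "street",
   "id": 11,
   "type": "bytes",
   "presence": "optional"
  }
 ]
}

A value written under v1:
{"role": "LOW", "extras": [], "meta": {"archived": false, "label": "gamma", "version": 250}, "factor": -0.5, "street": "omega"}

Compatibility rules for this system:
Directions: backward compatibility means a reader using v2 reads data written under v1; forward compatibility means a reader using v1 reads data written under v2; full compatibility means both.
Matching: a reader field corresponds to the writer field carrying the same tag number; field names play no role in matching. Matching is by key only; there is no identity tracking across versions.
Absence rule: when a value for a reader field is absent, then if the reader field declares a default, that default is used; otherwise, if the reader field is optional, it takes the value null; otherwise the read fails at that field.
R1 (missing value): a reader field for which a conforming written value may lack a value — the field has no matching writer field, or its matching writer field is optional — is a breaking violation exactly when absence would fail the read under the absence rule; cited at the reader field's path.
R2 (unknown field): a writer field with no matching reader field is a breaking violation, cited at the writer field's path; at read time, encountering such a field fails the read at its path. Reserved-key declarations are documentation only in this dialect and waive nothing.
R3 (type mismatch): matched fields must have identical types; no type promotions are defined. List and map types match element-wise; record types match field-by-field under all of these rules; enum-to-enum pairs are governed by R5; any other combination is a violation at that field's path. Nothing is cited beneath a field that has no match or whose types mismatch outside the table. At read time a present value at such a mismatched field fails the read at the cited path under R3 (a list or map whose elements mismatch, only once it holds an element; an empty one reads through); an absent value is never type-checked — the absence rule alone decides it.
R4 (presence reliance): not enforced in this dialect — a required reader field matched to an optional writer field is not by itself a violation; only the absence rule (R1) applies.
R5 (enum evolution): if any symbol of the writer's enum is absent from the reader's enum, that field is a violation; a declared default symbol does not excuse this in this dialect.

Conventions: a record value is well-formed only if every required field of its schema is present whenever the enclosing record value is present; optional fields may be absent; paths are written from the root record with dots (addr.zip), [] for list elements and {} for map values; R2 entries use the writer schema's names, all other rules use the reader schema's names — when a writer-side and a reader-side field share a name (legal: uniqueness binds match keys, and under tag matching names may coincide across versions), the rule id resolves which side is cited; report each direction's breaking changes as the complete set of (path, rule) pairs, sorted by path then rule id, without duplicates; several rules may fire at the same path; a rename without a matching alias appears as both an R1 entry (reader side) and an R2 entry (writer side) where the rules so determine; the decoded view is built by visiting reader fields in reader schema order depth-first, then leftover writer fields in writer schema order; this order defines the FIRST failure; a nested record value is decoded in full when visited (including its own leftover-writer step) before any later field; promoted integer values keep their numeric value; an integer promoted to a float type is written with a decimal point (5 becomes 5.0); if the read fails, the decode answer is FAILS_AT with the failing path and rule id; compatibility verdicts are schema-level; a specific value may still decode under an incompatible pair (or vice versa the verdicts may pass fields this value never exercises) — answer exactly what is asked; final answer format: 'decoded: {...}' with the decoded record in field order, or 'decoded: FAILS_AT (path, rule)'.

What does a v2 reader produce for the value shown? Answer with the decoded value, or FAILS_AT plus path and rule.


decoded: FAILS_AT (street, R3)

the writer's type comes first in each Ticket pair
decode walk for Ticket under reader schema v2:
  role := "LOW"
  extras := []
  attempts := null (not supplied -> null)
  meta.archived := false
  meta.label := "gamma"
  meta.version := 250
  factor := -0.5
  read fails at street under R3
  => FAILS_AT (street, R3)
ruling out the remaining Ticket differences:
  added field attempts to record Ticket: optional int64, tag 23 (in v2 it sits immediately before meta) -> matters for Ticket compatibility verdicts, not for this value's decode


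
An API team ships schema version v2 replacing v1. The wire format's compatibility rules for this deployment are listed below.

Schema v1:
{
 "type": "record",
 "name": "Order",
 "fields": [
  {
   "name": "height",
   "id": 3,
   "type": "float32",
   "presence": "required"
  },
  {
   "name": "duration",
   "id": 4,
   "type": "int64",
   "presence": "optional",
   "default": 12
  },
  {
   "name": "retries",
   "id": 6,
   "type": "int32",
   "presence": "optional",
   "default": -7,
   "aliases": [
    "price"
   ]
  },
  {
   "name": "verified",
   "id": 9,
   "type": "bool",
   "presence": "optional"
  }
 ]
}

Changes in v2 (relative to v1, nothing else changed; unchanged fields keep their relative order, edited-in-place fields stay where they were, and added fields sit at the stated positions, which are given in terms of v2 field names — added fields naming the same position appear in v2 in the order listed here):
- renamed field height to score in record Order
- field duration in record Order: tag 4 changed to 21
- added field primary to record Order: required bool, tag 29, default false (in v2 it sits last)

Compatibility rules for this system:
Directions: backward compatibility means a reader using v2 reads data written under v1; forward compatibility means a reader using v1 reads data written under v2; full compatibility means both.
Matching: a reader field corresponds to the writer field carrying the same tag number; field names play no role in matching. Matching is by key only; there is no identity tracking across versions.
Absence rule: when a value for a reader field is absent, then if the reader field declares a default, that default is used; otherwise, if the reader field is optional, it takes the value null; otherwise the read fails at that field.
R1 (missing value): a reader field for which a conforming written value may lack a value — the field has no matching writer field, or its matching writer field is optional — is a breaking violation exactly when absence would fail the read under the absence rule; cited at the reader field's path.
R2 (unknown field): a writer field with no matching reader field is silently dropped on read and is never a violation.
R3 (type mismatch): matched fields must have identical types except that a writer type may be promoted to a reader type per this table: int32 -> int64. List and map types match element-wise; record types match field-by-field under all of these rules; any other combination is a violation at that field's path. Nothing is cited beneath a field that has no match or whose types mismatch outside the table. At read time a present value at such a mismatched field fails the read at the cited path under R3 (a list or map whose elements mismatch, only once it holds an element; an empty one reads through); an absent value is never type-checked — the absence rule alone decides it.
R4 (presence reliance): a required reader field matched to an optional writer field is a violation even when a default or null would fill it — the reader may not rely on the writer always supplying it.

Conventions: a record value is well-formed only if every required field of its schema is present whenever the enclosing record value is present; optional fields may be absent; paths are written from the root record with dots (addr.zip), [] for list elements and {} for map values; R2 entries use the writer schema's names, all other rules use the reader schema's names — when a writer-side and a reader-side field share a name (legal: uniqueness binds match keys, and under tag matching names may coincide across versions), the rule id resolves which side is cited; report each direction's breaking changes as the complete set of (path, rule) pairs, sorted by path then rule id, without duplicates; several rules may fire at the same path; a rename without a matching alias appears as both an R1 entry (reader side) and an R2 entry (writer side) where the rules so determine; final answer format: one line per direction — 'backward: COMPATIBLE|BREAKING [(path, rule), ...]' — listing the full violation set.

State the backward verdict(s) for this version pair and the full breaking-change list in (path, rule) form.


backward: COMPATIBLE []

in Order below, arrows point writer -> reader
checking backward for Order: reader v2 against writer v1:
  score <- height (float32 -> float32, writer required)
  duration: no writer-side match
  retries <- retries (int32 -> int32, writer optional)
  verified <- verified (bool -> bool, writer optional)
  primary: no writer-side match
  writer field duration has no reader counterpart
  nothing fires on Order: backward is COMPATIBLE
diffs on Order not affecting the asked answer:
  renamed field height to score in record Order -> no rule fires on it in Order's dialect; the asked verdict holds
  field duration in record Order: tag 4 changed to 21 -> no rule fires on it in Order's dialect; the asked verdict holds
  added field primary to record Order: required bool, tag 29, default false (in v2 it sits last) -> no rule fires on it in Order's dialect; the asked verdict holds


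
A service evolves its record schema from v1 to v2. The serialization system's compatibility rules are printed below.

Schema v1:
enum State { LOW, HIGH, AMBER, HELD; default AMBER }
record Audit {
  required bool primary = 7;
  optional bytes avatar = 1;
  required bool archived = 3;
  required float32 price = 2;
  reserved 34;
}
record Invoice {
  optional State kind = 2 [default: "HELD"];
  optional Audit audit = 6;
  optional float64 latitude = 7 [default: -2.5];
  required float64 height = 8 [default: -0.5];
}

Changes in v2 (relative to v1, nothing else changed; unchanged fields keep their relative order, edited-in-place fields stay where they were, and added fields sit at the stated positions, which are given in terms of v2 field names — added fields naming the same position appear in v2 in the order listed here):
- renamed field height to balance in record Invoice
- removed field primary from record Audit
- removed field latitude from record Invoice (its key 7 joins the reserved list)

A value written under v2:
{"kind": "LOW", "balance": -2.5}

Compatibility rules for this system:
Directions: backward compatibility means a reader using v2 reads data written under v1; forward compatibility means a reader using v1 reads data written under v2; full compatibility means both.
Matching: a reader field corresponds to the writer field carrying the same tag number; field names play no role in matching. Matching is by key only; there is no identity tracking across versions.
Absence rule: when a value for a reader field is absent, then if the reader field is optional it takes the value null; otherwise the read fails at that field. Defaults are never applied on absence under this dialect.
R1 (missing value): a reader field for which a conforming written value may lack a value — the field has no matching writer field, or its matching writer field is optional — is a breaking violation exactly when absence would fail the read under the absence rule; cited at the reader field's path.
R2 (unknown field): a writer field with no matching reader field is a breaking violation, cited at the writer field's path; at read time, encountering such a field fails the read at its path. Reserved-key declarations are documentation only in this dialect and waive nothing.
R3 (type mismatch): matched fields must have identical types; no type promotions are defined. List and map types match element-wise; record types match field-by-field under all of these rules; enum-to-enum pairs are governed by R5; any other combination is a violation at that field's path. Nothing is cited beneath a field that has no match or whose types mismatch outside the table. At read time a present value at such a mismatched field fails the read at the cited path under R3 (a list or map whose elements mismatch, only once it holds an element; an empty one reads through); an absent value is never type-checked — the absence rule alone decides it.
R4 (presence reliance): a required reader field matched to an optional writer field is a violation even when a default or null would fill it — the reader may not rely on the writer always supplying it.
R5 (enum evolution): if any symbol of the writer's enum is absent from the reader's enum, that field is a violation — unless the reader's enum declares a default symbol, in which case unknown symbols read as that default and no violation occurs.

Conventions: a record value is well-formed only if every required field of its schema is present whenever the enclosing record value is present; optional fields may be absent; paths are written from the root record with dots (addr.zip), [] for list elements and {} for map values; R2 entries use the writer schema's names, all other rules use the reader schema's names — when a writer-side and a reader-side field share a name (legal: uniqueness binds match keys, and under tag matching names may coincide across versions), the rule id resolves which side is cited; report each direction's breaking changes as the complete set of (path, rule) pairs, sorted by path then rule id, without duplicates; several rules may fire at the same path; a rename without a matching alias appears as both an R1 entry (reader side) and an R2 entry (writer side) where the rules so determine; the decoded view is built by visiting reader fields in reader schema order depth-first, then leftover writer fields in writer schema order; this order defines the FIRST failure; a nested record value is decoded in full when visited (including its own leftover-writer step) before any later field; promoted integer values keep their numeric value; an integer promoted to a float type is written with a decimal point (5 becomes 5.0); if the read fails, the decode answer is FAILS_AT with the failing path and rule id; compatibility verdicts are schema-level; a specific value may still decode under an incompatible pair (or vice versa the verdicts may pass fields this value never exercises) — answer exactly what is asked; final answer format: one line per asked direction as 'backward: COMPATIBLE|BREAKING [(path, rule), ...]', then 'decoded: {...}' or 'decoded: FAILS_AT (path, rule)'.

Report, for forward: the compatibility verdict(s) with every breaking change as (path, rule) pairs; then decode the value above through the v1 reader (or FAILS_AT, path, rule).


forward: BREAKING [(audit.primary, R1)]; decoded: {"kind": "LOW", "audit": null, "latitude": null, "height": -2.5}

arrows below run writer -> reader for Invoice
forward pass over Invoice, reader schema v1, writer schema v2:
  kind: State -> State, writer optional; from kind
  audit: Audit -> Audit, writer optional; from audit
  latitude: no writer match
  height: float64 -> float64, writer required; from balance
  audit.primary: no writer match
  audit.avatar: bytes -> bytes, writer optional; from audit.avatar
  audit.archived: bool -> bool, writer required; from audit.archived
  audit.price: float32 -> float32, writer required; from audit.price
  violation R1 at audit.primary
  forward on Invoice therefore BREAKING (1)
migrating the Invoice value to v1:
  kind := "LOW"
  audit := null (missing; optional => null)
  latitude := null (missing; optional => null)
  height := -2.5 (from writer balance)
  => decoded: {"kind": "LOW", "audit": null, "latitude": null, "height": -2.5}
the rest of the Invoice diff is inert for this question:
  renamed field height to balance in record Invoice -> inert for the asked Invoice verdict: nothing fires
  removed field latitude from record Invoice (its key 7 joins the reserved list) -> affects backward compatibility only, which is not asked


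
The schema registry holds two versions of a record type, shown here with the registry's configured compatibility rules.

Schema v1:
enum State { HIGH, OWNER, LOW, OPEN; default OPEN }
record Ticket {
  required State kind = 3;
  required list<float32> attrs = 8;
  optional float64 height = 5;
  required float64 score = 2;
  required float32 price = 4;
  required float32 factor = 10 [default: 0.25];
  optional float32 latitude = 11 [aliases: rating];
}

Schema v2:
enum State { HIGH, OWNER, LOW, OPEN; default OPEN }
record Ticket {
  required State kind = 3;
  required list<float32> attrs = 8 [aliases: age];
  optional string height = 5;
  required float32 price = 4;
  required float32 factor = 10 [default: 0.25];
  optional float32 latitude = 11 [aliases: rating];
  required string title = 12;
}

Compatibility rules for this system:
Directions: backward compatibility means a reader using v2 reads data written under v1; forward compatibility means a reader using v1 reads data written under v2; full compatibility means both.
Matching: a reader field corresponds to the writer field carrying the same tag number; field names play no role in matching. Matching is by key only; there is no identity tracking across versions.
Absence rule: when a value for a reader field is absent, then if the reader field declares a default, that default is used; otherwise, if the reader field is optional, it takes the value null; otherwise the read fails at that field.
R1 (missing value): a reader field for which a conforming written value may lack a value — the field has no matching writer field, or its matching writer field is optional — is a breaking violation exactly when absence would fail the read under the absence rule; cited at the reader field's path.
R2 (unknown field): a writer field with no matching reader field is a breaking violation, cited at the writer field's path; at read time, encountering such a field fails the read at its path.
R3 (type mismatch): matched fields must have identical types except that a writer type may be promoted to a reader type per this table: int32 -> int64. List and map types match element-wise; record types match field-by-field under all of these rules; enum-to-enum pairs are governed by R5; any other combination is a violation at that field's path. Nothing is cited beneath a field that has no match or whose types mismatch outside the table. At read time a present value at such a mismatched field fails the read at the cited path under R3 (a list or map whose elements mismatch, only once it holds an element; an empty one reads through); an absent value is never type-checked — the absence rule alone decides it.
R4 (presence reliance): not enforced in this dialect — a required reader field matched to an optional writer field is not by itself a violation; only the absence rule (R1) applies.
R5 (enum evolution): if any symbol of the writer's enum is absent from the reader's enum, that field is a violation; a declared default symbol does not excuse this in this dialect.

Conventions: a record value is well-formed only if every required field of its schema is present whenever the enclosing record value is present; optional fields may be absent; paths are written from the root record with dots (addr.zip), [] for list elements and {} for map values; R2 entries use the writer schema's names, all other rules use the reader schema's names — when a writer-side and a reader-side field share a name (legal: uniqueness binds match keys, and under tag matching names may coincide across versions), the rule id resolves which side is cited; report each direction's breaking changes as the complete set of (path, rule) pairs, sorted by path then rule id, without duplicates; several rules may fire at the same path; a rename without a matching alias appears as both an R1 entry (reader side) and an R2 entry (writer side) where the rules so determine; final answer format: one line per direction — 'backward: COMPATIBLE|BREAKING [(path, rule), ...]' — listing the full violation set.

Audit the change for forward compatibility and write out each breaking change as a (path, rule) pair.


forward: BREAKING [(height, R3), (score, R1), (title, R2)]

in Ticket below, arrows point writer -> reader
forward on Ticket — v1 reading data written by v2:
  kind: paired with writer kind (State -> State; writer required)
  attrs: paired with writer attrs (list<float32> -> list<float32>; writer required)
  height: paired with writer height (string -> float64; writer optional)
  score has no writer counterpart
  price: paired with writer price (float32 -> float32; writer required)
  factor: paired with writer factor (float32 -> float32; writer required)
  latitude: paired with writer latitude (float32 -> float32; writer optional)
  writer field title has no reader counterpart
  violation R3 at height
  violation R1 at score
  violation R2 at title
  => 3 violation(s): forward is BREAKING for Ticket


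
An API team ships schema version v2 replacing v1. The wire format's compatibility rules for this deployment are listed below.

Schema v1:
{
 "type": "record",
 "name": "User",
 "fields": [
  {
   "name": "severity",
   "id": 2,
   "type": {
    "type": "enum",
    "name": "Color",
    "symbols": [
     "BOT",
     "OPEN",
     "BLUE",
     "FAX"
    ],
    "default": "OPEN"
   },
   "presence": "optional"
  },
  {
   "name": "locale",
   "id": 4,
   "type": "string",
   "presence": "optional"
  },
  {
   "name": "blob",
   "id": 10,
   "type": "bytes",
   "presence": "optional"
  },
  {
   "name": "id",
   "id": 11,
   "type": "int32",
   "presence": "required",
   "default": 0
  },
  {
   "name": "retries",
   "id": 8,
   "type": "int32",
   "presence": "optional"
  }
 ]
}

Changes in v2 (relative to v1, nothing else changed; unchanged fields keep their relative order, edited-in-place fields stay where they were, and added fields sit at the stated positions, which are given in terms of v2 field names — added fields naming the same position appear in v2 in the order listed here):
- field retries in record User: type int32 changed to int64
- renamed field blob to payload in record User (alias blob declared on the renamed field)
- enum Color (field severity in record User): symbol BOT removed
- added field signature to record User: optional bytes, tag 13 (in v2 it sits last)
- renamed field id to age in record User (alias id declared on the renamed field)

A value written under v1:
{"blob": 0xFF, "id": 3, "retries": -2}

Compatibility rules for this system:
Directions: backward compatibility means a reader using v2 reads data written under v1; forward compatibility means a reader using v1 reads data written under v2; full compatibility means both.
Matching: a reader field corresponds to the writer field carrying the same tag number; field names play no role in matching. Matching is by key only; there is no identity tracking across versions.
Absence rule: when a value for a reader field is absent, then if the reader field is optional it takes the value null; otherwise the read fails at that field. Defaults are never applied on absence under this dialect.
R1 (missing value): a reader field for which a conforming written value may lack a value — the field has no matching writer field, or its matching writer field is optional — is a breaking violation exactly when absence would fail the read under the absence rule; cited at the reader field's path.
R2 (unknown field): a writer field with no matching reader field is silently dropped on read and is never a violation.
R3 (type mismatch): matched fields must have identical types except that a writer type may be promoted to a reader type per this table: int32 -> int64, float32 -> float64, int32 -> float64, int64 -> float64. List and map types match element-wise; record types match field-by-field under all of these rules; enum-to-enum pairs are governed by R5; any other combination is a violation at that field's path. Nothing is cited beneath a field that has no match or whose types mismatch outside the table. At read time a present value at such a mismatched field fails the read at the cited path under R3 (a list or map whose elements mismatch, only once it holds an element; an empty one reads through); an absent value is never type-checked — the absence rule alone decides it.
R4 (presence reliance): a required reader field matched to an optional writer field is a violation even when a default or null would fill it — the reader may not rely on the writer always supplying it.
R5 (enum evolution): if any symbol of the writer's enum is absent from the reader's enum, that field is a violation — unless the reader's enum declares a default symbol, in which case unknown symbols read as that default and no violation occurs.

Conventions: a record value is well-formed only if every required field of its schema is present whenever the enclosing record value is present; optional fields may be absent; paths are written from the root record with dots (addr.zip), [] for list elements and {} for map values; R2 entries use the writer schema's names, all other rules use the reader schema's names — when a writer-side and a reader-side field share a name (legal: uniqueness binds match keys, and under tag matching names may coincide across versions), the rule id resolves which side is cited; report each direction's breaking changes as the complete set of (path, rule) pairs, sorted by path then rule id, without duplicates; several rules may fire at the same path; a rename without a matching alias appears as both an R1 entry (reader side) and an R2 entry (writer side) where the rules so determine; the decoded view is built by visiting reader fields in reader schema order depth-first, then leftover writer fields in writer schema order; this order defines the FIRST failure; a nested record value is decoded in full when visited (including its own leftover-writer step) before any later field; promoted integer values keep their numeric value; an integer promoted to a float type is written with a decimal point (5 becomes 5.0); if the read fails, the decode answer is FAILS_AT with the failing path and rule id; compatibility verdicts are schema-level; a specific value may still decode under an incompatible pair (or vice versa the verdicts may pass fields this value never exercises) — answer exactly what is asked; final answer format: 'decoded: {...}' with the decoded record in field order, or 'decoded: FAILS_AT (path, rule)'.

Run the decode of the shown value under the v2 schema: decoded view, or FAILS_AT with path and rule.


each type pair in User: writer, then reader
decode (reader v2):
  severity := null (absent, optional -> null)
  locale := null (absent, optional -> null)
  payload := 0xFF (from writer blob)
  age := 3 (from writer id)
  retries := -2 (int32 -> int64)
  signature := null (absent, optional -> null)
  => decoded: {"severity": null, "locale": null, "payload": 0xFF, "age": 3, "retries": -2, "signature": null}
the other User changes do not affect what is asked:
  field retries in record User: type int32 changed to int64 -> affects the rule determinations only; this particular User value decodes identically
  enum Color (field severity in record User): symbol BOT removed -> inert under this dialect — no rule fires on User and the result does not move

decoded: {"severity": null, "locale": null, "payload": 0xFF, "age": 3, "retries": -2, "signature": null}


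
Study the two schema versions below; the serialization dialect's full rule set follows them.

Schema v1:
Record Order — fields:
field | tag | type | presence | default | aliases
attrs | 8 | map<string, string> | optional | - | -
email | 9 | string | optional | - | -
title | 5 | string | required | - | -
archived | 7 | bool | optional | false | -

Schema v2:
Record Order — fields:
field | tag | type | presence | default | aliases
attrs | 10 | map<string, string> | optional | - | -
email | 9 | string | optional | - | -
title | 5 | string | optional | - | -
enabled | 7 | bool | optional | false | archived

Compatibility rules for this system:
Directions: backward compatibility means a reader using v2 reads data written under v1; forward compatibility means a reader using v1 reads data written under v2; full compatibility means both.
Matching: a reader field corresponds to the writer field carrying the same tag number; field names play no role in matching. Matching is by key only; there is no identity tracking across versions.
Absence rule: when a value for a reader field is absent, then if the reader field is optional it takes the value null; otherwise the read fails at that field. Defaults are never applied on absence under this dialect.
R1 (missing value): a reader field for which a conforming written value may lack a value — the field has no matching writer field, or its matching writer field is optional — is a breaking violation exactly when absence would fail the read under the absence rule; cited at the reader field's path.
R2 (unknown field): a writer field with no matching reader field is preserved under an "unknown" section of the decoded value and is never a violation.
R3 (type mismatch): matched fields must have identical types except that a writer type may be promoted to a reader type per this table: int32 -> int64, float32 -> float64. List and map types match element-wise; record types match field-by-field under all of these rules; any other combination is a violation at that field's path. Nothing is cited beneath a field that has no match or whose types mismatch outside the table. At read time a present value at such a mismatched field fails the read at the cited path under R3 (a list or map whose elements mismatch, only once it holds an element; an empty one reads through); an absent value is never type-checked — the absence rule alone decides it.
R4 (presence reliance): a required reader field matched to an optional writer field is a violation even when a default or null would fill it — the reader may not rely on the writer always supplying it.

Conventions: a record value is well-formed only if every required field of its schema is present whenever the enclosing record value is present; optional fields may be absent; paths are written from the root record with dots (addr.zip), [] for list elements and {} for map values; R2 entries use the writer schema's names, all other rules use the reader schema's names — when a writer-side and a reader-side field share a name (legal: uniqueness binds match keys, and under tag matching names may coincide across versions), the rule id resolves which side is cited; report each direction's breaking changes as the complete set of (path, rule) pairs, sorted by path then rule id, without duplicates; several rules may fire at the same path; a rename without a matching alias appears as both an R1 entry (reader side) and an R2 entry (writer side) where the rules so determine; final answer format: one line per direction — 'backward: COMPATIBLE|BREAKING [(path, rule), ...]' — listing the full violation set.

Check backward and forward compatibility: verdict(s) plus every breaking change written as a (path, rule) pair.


backward: COMPATIBLE []; forward: BREAKING [(title, R1), (title, R4)]

arrows below run writer -> reader for Order
backward for Order (reader v2, writer v1):
  attrs: no writer match
  email: string -> string, writer optional; from email
  title: string -> string, writer required; from title
  enabled: bool -> bool, writer optional; from archived
  writer field attrs has no reader counterpart
  => backward verdict for Order: COMPATIBLE, no violations
forward for Order (reader v1, writer v2):
  attrs: no writer match
  email: string -> string, writer optional; from email
  title: string -> string, writer optional; from title
  archived: bool -> bool, writer optional; from enabled
  writer field attrs has no reader counterpart
  violation R1 at title
  violation R4 at title
  forward on Order therefore BREAKING (2)
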